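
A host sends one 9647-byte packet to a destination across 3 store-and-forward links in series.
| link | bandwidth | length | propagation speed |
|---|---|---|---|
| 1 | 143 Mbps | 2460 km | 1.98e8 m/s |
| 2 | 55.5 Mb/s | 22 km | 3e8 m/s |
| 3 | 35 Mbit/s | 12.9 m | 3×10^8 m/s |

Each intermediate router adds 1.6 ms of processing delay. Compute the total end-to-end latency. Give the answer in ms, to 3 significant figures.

19.8 ms

L = 9647 × 8 = 77176 bits.
Transmission delays (L/R per hop): 0.539692, 1.39056, 2.20503 ms; sum = 4.13528 ms.
Propagation delays (d/s per hop): 12.4242, 0.0733333, 4.3e-05 ms; sum = 12.4976 ms.
Processing at 2 router(s): 2 × 1.6 ms = 3.2 ms.
End-to-end = 19.8 ms.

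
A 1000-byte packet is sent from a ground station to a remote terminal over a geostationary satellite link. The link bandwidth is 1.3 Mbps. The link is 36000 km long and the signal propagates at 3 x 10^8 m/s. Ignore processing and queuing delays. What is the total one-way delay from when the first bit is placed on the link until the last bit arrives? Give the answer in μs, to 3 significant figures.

L = 1000 × 8 = 8000 bits.
Transmission delay = L/R = 8000 / 1300000 = 6153.85 μs.
Propagation delay = d/s = 36000000 m / 300000000 m/s = 120000 μs.
Total = 126000 μs.

126000 μs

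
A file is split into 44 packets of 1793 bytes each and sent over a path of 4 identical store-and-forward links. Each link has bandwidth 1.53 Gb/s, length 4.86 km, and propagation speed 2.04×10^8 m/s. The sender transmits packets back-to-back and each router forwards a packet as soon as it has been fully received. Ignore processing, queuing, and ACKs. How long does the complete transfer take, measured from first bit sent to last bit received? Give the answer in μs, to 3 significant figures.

536 μs

Per-hop transmission t_tx = L/R = 14344/1530000000 = 9.37516 μs.
Per-hop propagation t_prop = 4860/204000000 = 23.8235 μs.
Pipeline fill: first packet needs 4·t_tx to clear all hops; remaining 43 packets each add one t_tx.
Total = (4+44-1)·t_tx + 4·t_prop = 47·9.37516 + 4·23.8235 = 536 μs.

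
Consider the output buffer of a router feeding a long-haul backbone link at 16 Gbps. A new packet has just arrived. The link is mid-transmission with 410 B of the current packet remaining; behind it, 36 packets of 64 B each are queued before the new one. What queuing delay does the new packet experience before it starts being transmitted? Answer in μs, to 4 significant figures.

1.357 μs

Each queued packet: L/R = 512/16000000000 = 0.032 μs.
36 queued → 1.152 μs.
Plus remaining 3280 bits of current packet: 0.205 μs.
Queuing delay = 1.357 μs.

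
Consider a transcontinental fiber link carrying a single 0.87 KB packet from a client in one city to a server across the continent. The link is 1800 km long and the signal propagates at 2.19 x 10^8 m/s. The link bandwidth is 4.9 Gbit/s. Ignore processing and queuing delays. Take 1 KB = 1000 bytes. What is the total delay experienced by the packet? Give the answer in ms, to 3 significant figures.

L = 6960 bits.
Transmission delay = L/R = 6960 / 4900000000 = 0.00142041 ms.
Propagation delay = d/s = 1800000 m / 219000000 m/s = 8.21918 ms.
Total = 8.22 ms.

8.22 ms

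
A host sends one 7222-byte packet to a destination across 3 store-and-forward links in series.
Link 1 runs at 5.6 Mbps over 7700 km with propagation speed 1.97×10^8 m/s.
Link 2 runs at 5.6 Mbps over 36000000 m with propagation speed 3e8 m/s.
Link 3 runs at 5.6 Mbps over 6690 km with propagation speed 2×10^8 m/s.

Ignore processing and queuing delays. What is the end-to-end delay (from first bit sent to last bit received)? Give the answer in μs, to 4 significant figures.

223500 μs

L = 7222 × 8 = 57776 bits.
Transmission delay per hop = L/R = 57776/5600000 = 10317.1 μs; 3 hops → 30951.4 μs.
Propagation delays (d/s per hop): 39086.3, 120000, 33450 μs; sum = 192536 μs.
End-to-end = 223500 μs.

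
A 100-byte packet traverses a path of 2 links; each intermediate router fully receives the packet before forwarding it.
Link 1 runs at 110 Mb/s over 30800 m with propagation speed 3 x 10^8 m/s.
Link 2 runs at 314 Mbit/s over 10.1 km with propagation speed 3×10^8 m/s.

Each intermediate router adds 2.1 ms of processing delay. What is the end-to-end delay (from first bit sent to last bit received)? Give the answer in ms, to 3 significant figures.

2.25 ms

L = 100 × 8 = 800 bits.
Transmission delays (L/R per hop): 0.00727273, 0.00254777 ms; sum = 0.0098205 ms.
Propagation delays (d/s per hop): 0.102667, 0.0336667 ms; sum = 0.136333 ms.
Processing at 1 router(s): 1 × 2.1 ms = 2.1 ms.
End-to-end = 2.25 ms.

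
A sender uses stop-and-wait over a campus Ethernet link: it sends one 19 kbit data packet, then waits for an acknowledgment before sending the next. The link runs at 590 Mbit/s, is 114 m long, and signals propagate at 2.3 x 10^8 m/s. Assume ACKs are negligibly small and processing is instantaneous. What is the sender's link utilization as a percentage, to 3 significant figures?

97.0 %

t_tx = L/R = 19000/590000000 = 3.22034e-05 s.
t_prop = 114/2.3e+08 = 4.95652e-07 s; RTT = 9.91304e-07 s.
Cycle = t_tx + RTT = 3.31947e-05 s.
Utilization = t_tx / cycle = 3.22034e-05/3.31947e-05 = 97.0 %.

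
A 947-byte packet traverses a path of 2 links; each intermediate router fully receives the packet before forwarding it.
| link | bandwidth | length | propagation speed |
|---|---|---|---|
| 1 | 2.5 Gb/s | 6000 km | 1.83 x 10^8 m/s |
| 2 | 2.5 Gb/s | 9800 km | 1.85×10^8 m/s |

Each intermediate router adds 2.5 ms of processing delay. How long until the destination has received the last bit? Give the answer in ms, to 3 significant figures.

L = 947 × 8 = 7576 bits.
Transmission delays (L/R per hop): 0.0030304, 0.0030304 ms; sum = 0.0060608 ms.
Propagation delays (d/s per hop): 32.7869, 52.973 ms; sum = 85.7599 ms.
Processing at 1 router(s): 1 × 2.5 ms = 2.5 ms.
End-to-end = 88.3 ms.

88.3 ms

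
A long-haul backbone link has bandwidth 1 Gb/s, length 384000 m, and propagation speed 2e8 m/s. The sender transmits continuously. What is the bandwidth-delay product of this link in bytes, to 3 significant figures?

Propagation delay = 384000 / 200000000 = 0.00192 s.
BDP = R × t_prop = 1000000000 × 0.00192 = 1920000 bits.
In bytes: 1920000/8 = 240000 bytes.

240000 bytes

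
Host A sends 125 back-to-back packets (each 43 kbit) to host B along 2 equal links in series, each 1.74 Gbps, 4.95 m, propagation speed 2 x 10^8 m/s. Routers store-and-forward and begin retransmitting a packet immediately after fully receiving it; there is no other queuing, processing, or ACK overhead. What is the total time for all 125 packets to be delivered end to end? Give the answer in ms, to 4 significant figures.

3.114 ms

Per-hop transmission t_tx = L/R = 43000/1740000000 = 0.0247126 ms.
Per-hop propagation t_prop = 4.95/200000000 = 2.475e-05 ms.
Pipeline fill: first packet needs 2·t_tx to clear all hops; remaining 124 packets each add one t_tx.
Total = (2+125-1)·t_tx + 2·t_prop = 126·0.0247126 + 2·2.475e-05 = 3.114 ms.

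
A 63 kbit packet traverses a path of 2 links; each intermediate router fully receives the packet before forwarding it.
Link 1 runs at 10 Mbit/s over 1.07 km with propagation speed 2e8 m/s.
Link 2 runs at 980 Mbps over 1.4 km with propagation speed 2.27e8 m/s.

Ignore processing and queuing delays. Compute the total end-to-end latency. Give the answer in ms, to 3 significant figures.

6.38 ms

L = 63000 bits.
Transmission delays (L/R per hop): 6.3, 0.0642857 ms; sum = 6.36429 ms.
Propagation delays (d/s per hop): 0.00535, 0.0061674 ms; sum = 0.0115174 ms.
End-to-end = 6.38 ms.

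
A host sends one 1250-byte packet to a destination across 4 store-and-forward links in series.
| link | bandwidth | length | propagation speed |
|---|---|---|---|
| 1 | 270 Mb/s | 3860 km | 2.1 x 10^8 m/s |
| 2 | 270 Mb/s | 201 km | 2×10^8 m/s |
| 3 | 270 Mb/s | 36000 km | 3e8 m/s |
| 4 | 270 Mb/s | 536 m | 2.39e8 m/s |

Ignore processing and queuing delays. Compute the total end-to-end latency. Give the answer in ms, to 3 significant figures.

L = 1250 × 8 = 10000 bits.
Transmission delay per hop = L/R = 10000/270000000 = 0.037037 ms; 4 hops → 0.148148 ms.
Propagation delays (d/s per hop): 18.381, 1.005, 120, 0.00224268 ms; sum = 139.388 ms.
End-to-end = 140 ms.

140 ms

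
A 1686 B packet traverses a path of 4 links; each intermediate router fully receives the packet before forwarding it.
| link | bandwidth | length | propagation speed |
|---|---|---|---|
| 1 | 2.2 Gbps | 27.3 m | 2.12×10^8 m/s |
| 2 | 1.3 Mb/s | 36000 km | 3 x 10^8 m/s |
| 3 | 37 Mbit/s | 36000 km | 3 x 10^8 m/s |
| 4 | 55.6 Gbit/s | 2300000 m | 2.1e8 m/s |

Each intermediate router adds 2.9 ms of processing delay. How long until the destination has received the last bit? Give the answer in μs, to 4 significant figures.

L = 1686 × 8 = 13488 bits.
Transmission delays (L/R per hop): 6.13091, 10375.4, 364.541, 0.24259 μs; sum = 10746.3 μs.
Propagation delays (d/s per hop): 0.128774, 120000, 120000, 10952.4 μs; sum = 250953 μs.
Processing at 3 router(s): 3 × 2.9 ms = 8700 μs.
End-to-end = 270400 μs.

270400 μs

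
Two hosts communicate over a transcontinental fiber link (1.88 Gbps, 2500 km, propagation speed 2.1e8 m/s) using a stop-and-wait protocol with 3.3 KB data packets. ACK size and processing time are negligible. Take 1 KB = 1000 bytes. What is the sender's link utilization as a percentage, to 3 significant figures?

0.0589 %

t_tx = L/R = 26400/1880000000 = 1.40426e-05 s.
t_prop = 2500000/210000000 = 0.0119048 s; RTT = 0.0238095 s.
Cycle = t_tx + RTT = 0.0238236 s.
Utilization = t_tx / cycle = 1.40426e-05/0.0238236 = 0.0589 %.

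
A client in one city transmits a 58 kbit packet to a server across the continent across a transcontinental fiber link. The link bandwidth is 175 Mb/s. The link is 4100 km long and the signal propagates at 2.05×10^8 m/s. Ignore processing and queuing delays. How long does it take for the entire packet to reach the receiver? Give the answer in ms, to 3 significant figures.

L = 58000 bits.
Transmission delay = L/R = 58000 / 175000000 = 0.331429 ms.
Propagation delay = d/s = 4100000 m / 2.05e+08 m/s = 20 ms.
Total = 20.3 ms.

20.3 ms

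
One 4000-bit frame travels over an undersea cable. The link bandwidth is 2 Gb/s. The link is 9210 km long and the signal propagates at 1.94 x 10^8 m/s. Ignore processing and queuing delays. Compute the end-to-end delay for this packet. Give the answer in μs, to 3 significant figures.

Transmission delay = L/R = 4000 / 2000000000 = 2 μs.
Propagation delay = d/s = 9210000 m / 194000000 m/s = 47474.2 μs.
Total = 47500 μs.

47500 μs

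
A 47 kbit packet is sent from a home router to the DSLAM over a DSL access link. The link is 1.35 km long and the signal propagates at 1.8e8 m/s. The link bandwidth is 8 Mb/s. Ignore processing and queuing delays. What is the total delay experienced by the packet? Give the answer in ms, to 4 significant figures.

5.883 ms

L = 47000 bits.
Transmission delay = L/R = 47000 / 8000000 = 5.875 ms.
Propagation delay = d/s = 1350 m / 180000000 m/s = 0.0075 ms.
Total = 5.883 ms.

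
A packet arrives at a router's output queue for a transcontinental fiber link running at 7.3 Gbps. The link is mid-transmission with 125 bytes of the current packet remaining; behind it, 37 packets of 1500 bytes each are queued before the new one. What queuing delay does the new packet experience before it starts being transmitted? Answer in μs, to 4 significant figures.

60.96 μs

Each queued packet: L/R = 12000/7300000000 = 1.64384 μs.
37 queued → 60.8219 μs.
Plus remaining 1000 bits of current packet: 0.136986 μs.
Queuing delay = 60.96 μs.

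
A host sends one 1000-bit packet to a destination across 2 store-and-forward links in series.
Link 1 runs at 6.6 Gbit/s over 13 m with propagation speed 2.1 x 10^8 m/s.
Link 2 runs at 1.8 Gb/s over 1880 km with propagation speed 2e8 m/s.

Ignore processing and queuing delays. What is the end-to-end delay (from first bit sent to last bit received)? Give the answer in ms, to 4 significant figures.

Transmission delays (L/R per hop): 0.000151515, 0.000555556 ms; sum = 0.000707071 ms.
Propagation delays (d/s per hop): 6.19048e-05, 9.4 ms; sum = 9.40006 ms.
End-to-end = 9.401 ms.

9.401 ms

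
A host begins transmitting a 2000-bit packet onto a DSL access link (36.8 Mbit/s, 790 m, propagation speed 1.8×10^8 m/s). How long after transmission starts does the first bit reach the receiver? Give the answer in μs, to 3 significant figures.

4.39 μs

First bit experiences only propagation delay: d/s = 790/180000000 = 4.39 μs.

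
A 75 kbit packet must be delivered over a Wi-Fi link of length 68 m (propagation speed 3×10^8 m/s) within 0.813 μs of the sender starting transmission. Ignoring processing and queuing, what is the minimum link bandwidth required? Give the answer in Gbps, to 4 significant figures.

127.9 Gbps

Propagation delay = 68 / 300000000 = 0.226667 μs.
Transmission budget = 0.813 − 0.226667 = 0.586333 μs.
R ≥ L / t_tx = 75000 bits / 5.86333e-07 s = 127.9 Gbps.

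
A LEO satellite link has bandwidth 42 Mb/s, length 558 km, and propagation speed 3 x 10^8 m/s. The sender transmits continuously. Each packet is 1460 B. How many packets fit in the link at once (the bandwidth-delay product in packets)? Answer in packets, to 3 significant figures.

6.69 packets

Propagation delay = 558000 / 300000000 = 0.00186 s.
BDP = R × t_prop = 42000000 × 0.00186 = 78120 bits.
In packets of 11680 bits: 6.69 packets.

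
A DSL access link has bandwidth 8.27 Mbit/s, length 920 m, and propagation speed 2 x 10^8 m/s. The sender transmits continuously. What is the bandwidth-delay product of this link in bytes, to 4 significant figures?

Propagation delay = 920 / 200000000 = 4.6e-06 s.
BDP = R × t_prop = 8270000 × 4.6e-06 = 38.042 bits.
In bytes: 38.042/8 = 4.755 bytes.

4.755 bytes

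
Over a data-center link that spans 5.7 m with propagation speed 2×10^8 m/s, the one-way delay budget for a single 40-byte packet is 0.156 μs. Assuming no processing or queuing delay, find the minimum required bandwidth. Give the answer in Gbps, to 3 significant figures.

L = 320 bits.
Propagation delay = 5.7 / 200000000 = 0.0285 μs.
Transmission budget = 0.156 − 0.0285 = 0.1275 μs.
R ≥ L / t_tx = 320 bits / 1.275e-07 s = 2.51 Gbps.

2.51 Gbps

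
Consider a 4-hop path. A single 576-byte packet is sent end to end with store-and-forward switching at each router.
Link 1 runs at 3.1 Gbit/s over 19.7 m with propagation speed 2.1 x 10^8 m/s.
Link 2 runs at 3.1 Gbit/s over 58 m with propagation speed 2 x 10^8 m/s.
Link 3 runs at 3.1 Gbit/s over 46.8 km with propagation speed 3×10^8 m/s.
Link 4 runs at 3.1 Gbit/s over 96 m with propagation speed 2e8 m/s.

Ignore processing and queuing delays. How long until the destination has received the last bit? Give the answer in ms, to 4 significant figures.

L = 576 × 8 = 4608 bits.
Transmission delay per hop = L/R = 4608/3100000000 = 0.00148645 ms; 4 hops → 0.00594581 ms.
Propagation delays (d/s per hop): 9.38095e-05, 0.00029, 0.156, 0.00048 ms; sum = 0.156864 ms.
End-to-end = 0.1628 ms.

0.1628 ms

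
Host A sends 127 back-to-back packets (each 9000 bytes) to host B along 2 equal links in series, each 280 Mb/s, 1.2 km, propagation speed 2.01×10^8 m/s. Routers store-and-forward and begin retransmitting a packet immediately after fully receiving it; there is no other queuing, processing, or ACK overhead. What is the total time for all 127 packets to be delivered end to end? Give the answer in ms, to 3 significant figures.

32.9 ms

Per-hop transmission t_tx = L/R = 72000/280000000 = 0.257143 ms.
Per-hop propagation t_prop = 1200/2.01e+08 = 0.00597015 ms.
Pipeline fill: first packet needs 2·t_tx to clear all hops; remaining 126 packets each add one t_tx.
Total = (2+127-1)·t_tx + 2·t_prop = 128·0.257143 + 2·0.00597015 = 32.9 ms.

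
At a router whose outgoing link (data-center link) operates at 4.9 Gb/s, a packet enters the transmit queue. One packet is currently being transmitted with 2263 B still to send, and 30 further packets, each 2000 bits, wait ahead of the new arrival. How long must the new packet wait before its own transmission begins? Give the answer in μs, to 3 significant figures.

Each queued packet: L/R = 2000/4900000000 = 0.408163 μs.
30 queued → 12.2449 μs.
Plus remaining 18104 bits of current packet: 3.69469 μs.
Queuing delay = 15.9 μs.

15.9 μs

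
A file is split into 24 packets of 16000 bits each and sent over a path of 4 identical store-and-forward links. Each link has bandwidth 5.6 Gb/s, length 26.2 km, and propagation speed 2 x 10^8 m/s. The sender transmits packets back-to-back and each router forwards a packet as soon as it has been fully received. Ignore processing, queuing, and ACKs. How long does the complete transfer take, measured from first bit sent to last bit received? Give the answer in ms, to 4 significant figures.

0.6011 ms

Per-hop transmission t_tx = L/R = 16000/5600000000 = 0.00285714 ms.
Per-hop propagation t_prop = 26200/200000000 = 0.131 ms.
Pipeline fill: first packet needs 4·t_tx to clear all hops; remaining 23 packets each add one t_tx.
Total = (4+24-1)·t_tx + 4·t_prop = 27·0.00285714 + 4·0.131 = 0.6011 ms.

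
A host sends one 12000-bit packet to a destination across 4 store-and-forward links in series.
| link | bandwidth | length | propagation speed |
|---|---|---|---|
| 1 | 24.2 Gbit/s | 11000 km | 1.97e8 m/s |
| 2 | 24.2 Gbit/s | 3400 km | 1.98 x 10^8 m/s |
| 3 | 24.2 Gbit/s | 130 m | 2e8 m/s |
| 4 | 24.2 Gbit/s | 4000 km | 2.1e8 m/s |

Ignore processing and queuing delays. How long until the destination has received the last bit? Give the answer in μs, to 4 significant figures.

92060 μs

Transmission delay per hop = L/R = 12000/24200000000 = 0.495868 μs; 4 hops → 1.98347 μs.
Propagation delays (d/s per hop): 55837.6, 17171.7, 0.65, 19047.6 μs; sum = 92057.5 μs.
End-to-end = 92060 μs.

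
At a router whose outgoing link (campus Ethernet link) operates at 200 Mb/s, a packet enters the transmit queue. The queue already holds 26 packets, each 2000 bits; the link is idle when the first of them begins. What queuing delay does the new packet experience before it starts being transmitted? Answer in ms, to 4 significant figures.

Each queued packet: L/R = 2000/200000000 = 0.01 ms.
26 queued → 0.26 ms.
Queuing delay = 0.2600 ms.

0.2600 ms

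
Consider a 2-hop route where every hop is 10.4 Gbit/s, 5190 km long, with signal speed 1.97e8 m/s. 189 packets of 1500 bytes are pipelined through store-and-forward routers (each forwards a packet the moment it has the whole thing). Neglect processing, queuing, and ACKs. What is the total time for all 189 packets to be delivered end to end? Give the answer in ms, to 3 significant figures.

Per-hop transmission t_tx = L/R = 12000/10400000000 = 0.00115385 ms.
Per-hop propagation t_prop = 5190000/197000000 = 26.3452 ms.
Pipeline fill: first packet needs 2·t_tx to clear all hops; remaining 188 packets each add one t_tx.
Total = (2+189-1)·t_tx + 2·t_prop = 190·0.00115385 + 2·26.3452 = 52.9 ms.

52.9 ms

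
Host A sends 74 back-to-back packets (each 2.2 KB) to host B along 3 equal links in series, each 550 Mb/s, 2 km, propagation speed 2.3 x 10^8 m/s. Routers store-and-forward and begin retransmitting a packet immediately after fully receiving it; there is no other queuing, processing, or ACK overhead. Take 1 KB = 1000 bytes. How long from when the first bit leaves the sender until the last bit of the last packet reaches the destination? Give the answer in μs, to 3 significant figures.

2460 μs

Per-hop transmission t_tx = L/R = 17600/550000000 = 32 μs.
Per-hop propagation t_prop = 2000/2.3e+08 = 8.69565 μs.
Pipeline fill: first packet needs 3·t_tx to clear all hops; remaining 73 packets each add one t_tx.
Total = (3+74-1)·t_tx + 3·t_prop = 76·32 + 3·8.69565 = 2460 μs.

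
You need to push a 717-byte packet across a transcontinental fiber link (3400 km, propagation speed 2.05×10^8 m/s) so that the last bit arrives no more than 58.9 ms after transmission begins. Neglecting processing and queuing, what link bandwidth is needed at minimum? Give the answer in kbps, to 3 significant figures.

136 kbps

L = 5736 bits.
Propagation delay = 3400000 / 2.05e+08 = 16.5854 ms.
Transmission budget = 58.9 − 16.5854 = 42.3146 ms.
R ≥ L / t_tx = 5736 bits / 0.0423146 s = 136 kbps.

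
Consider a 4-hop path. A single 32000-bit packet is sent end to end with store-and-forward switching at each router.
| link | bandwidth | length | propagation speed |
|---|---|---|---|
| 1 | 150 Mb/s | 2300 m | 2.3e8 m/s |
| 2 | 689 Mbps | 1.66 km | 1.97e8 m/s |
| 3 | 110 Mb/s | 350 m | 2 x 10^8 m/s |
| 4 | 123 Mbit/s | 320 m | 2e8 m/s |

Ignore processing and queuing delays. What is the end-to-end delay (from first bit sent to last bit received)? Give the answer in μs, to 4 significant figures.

Transmission delays (L/R per hop): 213.333, 46.4441, 290.909, 260.163 μs; sum = 810.849 μs.
Propagation delays (d/s per hop): 10, 8.4264, 1.75, 1.6 μs; sum = 21.7764 μs.
End-to-end = 832.6 μs.

832.6 μs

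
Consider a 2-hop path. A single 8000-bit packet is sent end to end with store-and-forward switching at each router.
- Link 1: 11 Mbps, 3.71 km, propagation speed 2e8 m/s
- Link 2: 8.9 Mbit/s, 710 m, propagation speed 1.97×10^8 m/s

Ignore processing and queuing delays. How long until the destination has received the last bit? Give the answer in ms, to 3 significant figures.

Transmission delays (L/R per hop): 0.727273, 0.898876 ms; sum = 1.62615 ms.
Propagation delays (d/s per hop): 0.01855, 0.00360406 ms; sum = 0.0221541 ms.
End-to-end = 1.65 ms.

1.65 ms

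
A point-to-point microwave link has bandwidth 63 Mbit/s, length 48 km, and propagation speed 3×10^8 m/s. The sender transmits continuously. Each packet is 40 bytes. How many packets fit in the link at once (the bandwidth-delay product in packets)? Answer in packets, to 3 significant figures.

31.5 packets

Propagation delay = 48000 / 300000000 = 0.00016 s.
BDP = R × t_prop = 63000000 × 0.00016 = 10080 bits.
In packets of 320 bits: 31.5 packets.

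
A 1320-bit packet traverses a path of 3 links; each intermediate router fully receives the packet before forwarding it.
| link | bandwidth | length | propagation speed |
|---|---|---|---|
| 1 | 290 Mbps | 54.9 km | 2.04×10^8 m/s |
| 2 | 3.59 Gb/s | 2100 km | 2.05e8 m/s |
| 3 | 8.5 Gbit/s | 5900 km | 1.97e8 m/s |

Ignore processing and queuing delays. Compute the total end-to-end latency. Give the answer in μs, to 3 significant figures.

40500 μs

Transmission delays (L/R per hop): 4.55172, 0.367688, 0.155294 μs; sum = 5.07471 μs.
Propagation delays (d/s per hop): 269.118, 10243.9, 29949.2 μs; sum = 40462.3 μs.
End-to-end = 40500 μs.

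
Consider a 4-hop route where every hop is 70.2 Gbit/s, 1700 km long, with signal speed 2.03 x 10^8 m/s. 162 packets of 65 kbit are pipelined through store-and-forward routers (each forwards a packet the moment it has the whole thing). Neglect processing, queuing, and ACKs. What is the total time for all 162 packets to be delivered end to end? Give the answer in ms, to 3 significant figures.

Per-hop transmission t_tx = L/R = 65000/70200000000 = 0.000925926 ms.
Per-hop propagation t_prop = 1700000/2.03e+08 = 8.37438 ms.
Pipeline fill: first packet needs 4·t_tx to clear all hops; remaining 161 packets each add one t_tx.
Total = (4+162-1)·t_tx + 4·t_prop = 165·0.000925926 + 4·8.37438 = 33.7 ms.

33.7 ms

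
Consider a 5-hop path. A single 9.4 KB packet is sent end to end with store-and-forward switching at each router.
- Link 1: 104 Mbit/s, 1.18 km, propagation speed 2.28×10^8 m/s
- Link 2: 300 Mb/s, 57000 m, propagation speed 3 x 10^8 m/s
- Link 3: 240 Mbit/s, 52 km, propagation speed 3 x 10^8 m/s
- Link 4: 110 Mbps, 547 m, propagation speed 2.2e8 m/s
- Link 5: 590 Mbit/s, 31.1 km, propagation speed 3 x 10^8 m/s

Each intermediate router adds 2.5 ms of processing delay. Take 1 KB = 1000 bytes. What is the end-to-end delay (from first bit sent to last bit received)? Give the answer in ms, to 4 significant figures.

L = 75200 bits.
Transmission delays (L/R per hop): 0.723077, 0.250667, 0.313333, 0.683636, 0.127458 ms; sum = 2.09817 ms.
Propagation delays (d/s per hop): 0.00517544, 0.19, 0.173333, 0.00248636, 0.103667 ms; sum = 0.474662 ms.
Processing at 4 router(s): 4 × 2.5 ms = 10 ms.
End-to-end = 12.57 ms.

12.57 ms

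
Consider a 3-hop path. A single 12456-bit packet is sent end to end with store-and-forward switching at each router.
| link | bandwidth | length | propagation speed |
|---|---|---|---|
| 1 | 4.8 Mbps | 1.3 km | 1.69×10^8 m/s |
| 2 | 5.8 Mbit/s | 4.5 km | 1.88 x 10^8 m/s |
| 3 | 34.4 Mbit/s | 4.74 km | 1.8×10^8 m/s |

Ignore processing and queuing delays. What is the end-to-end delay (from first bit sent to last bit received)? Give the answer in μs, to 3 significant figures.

Transmission delays (L/R per hop): 2595, 2147.59, 362.093 μs; sum = 5104.68 μs.
Propagation delays (d/s per hop): 7.69231, 23.9362, 26.3333 μs; sum = 57.9618 μs.
End-to-end = 5160 μs.

5160 μs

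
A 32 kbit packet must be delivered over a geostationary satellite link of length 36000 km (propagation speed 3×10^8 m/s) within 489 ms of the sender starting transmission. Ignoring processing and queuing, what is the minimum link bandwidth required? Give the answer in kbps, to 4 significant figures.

86.72 kbps

Propagation delay = 36000000 / 300000000 = 120 ms.
Transmission budget = 489 − 120 = 369 ms.
R ≥ L / t_tx = 32000 bits / 0.369 s = 86.72 kbps.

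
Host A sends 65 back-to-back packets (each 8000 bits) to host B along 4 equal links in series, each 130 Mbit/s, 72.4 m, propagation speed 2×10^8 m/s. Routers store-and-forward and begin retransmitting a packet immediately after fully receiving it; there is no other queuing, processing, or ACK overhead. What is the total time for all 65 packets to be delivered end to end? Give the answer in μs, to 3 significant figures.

Per-hop transmission t_tx = L/R = 8000/130000000 = 61.5385 μs.
Per-hop propagation t_prop = 72.4/200000000 = 0.362 μs.
Pipeline fill: first packet needs 4·t_tx to clear all hops; remaining 64 packets each add one t_tx.
Total = (4+65-1)·t_tx + 4·t_prop = 68·61.5385 + 4·0.362 = 4190 μs.

4190 μs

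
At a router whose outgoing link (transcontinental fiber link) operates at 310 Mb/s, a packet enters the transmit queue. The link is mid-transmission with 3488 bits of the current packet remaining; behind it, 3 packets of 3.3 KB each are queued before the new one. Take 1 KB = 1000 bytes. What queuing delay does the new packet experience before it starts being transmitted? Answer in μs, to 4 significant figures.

266.7 μs

Each queued packet: L/R = 26400/310000000 = 85.1613 μs.
3 queued → 255.484 μs.
Plus remaining 3488 bits of current packet: 11.2516 μs.
Queuing delay = 266.7 μs.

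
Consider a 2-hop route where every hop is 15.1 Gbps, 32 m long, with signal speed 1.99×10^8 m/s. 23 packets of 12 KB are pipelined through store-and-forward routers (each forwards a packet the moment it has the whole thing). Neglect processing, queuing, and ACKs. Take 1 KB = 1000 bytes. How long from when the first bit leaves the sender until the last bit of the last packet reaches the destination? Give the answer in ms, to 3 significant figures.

0.153 ms

Per-hop transmission t_tx = L/R = 96000/15100000000 = 0.00635762 ms.
Per-hop propagation t_prop = 32/199000000 = 0.000160804 ms.
Pipeline fill: first packet needs 2·t_tx to clear all hops; remaining 22 packets each add one t_tx.
Total = (2+23-1)·t_tx + 2·t_prop = 24·0.00635762 + 2·0.000160804 = 0.153 ms.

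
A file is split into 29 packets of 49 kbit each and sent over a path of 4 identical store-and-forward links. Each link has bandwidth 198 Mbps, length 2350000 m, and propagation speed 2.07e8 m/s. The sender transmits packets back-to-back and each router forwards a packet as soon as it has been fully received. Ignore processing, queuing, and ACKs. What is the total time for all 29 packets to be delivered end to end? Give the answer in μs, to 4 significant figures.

53330 μs

Per-hop transmission t_tx = L/R = 49000/198000000 = 247.475 μs.
Per-hop propagation t_prop = 2350000/2.07e+08 = 11352.7 μs.
Pipeline fill: first packet needs 4·t_tx to clear all hops; remaining 28 packets each add one t_tx.
Total = (4+29-1)·t_tx + 4·t_prop = 32·247.475 + 4·11352.7 = 53330 μs.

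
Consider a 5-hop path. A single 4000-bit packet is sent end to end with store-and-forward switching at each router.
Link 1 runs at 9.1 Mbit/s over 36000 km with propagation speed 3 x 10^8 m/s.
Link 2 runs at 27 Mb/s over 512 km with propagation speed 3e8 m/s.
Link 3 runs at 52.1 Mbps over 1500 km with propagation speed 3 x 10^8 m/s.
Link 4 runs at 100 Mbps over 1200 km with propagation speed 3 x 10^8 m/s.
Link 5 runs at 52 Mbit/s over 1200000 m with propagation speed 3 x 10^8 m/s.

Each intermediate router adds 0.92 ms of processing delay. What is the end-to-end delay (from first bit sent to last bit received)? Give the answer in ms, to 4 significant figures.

Transmission delays (L/R per hop): 0.43956, 0.148148, 0.0767754, 0.04, 0.0769231 ms; sum = 0.781407 ms.
Propagation delays (d/s per hop): 120, 1.70667, 5, 4, 4 ms; sum = 134.707 ms.
Processing at 4 router(s): 4 × 0.92 ms = 3.68 ms.
End-to-end = 139.2 ms.

139.2 ms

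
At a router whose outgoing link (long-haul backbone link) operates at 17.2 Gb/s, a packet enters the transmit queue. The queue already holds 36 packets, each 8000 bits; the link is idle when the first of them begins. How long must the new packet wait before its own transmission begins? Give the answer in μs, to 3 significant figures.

Each queued packet: L/R = 8000/17200000000 = 0.465116 μs.
36 queued → 16.7442 μs.
Queuing delay = 16.7 μs.

16.7 μs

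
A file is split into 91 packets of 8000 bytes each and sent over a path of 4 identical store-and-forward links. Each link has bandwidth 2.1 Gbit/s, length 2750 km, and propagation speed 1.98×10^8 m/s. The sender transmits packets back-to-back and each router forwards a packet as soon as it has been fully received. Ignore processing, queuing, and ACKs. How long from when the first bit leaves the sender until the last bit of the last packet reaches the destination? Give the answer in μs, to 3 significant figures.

Per-hop transmission t_tx = L/R = 64000/2100000000 = 30.4762 μs.
Per-hop propagation t_prop = 2750000/198000000 = 13888.9 μs.
Pipeline fill: first packet needs 4·t_tx to clear all hops; remaining 90 packets each add one t_tx.
Total = (4+91-1)·t_tx + 4·t_prop = 94·30.4762 + 4·13888.9 = 58400 μs.

58400 μs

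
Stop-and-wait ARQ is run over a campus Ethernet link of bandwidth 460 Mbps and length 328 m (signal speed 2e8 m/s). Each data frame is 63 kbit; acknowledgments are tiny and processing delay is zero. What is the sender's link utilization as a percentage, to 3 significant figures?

t_tx = L/R = 63000/460000000 = 0.000136957 s.
t_prop = 328/200000000 = 1.64e-06 s; RTT = 3.28e-06 s.
Cycle = t_tx + RTT = 0.000140237 s.
Utilization = t_tx / cycle = 0.000136957/0.000140237 = 97.7 %.

97.7 %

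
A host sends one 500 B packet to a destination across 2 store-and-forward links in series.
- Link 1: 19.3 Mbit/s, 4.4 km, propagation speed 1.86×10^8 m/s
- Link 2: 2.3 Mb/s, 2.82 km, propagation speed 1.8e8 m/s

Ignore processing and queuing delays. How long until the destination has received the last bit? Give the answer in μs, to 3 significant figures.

1990 μs

L = 500 × 8 = 4000 bits.
Transmission delays (L/R per hop): 207.254, 1739.13 μs; sum = 1946.38 μs.
Propagation delays (d/s per hop): 23.6559, 15.6667 μs; sum = 39.3226 μs.
End-to-end = 1990 μs.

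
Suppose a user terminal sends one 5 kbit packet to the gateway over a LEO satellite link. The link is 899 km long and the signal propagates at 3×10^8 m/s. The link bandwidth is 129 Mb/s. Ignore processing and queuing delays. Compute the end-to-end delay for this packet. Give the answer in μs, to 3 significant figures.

3040 μs

L = 5000 bits.
Transmission delay = L/R = 5000 / 129000000 = 38.7597 μs.
Propagation delay = d/s = 899000 m / 300000000 m/s = 2996.67 μs.
Total = 3040 μs.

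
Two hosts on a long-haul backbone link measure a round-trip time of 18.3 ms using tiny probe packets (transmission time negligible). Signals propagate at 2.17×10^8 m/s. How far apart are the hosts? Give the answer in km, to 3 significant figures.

1990 km

One-way propagation = RTT/2 = 9.15 ms.
d = s × t = 217000000 × 0.00915 = 1990 km.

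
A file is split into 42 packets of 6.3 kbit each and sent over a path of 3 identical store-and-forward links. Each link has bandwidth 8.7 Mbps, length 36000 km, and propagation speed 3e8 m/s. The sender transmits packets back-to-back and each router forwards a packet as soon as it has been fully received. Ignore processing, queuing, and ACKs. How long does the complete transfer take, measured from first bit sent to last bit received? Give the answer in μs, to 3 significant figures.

Per-hop transmission t_tx = L/R = 6300/8700000 = 724.138 μs.
Per-hop propagation t_prop = 36000000/300000000 = 120000 μs.
Pipeline fill: first packet needs 3·t_tx to clear all hops; remaining 41 packets each add one t_tx.
Total = (3+42-1)·t_tx + 3·t_prop = 44·724.138 + 3·120000 = 392000 μs.

392000 μs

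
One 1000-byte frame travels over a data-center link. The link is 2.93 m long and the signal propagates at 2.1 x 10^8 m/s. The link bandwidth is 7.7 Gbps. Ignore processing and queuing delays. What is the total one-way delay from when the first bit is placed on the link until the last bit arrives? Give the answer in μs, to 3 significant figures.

1.05 μs

L = 1000 × 8 = 8000 bits.
Transmission delay = L/R = 8000 / 7700000000 = 1.03896 μs.
Propagation delay = d/s = 2.93 m / 210000000 m/s = 0.0139524 μs.
Total = 1.05 μs.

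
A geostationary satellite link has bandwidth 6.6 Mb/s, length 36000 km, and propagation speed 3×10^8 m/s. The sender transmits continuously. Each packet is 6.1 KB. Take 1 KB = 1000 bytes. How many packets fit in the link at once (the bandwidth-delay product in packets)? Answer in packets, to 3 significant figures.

Propagation delay = 36000000 / 300000000 = 0.12 s.
BDP = R × t_prop = 6600000 × 0.12 = 792000 bits.
In packets of 48800 bits: 16.2 packets.

16.2 packets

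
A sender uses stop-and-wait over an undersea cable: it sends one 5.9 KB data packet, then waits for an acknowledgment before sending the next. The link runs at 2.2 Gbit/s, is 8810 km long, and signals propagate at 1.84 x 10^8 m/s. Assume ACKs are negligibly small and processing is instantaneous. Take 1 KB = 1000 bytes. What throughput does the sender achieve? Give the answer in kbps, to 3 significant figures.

493 kbps

t_tx = L/R = 47200/2200000000 = 2.14545e-05 s.
t_prop = 8810000/184000000 = 0.0478804 s; RTT = 0.0957609 s.
Cycle = t_tx + RTT = 0.0957823 s.
Throughput = L / cycle = 47200 / 0.0957823 = 493 kbps.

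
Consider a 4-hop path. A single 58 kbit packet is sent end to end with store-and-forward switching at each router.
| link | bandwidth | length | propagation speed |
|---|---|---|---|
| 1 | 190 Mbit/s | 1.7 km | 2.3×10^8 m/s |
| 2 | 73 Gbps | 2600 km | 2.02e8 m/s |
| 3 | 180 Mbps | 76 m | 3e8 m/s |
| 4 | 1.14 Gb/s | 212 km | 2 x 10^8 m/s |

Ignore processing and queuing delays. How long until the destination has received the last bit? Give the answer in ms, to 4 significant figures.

L = 58000 bits.
Transmission delays (L/R per hop): 0.305263, 0.000794521, 0.322222, 0.0508772 ms; sum = 0.679157 ms.
Propagation delays (d/s per hop): 0.0073913, 12.8713, 0.000253333, 1.06 ms; sum = 13.9389 ms.
End-to-end = 14.62 ms.

14.62 ms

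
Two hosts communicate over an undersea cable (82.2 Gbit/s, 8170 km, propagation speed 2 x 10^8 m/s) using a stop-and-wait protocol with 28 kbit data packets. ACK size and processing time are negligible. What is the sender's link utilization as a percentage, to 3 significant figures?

0.000417 %

t_tx = L/R = 28000/82200000000 = 3.40633e-07 s.
t_prop = 8170000/200000000 = 0.04085 s; RTT = 0.0817 s.
Cycle = t_tx + RTT = 0.0817003 s.
Utilization = t_tx / cycle = 3.40633e-07/0.0817003 = 0.000417 %.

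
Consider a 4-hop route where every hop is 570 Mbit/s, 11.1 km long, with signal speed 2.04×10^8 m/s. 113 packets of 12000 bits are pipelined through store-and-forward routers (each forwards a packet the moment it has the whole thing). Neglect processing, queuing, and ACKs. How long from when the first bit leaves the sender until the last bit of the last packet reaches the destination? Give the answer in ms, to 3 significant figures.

Per-hop transmission t_tx = L/R = 12000/570000000 = 0.0210526 ms.
Per-hop propagation t_prop = 11100/204000000 = 0.0544118 ms.
Pipeline fill: first packet needs 4·t_tx to clear all hops; remaining 112 packets each add one t_tx.
Total = (4+113-1)·t_tx + 4·t_prop = 116·0.0210526 + 4·0.0544118 = 2.66 ms.

2.66 ms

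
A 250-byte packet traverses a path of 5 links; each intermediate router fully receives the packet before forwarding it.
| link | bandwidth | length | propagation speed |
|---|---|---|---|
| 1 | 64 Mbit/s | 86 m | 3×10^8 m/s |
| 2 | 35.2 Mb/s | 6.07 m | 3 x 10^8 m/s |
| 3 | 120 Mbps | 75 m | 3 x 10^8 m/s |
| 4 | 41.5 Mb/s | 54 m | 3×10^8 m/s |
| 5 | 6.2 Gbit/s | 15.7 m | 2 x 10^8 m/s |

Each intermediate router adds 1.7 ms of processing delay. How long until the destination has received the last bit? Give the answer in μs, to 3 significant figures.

6950 μs

L = 250 × 8 = 2000 bits.
Transmission delays (L/R per hop): 31.25, 56.8182, 16.6667, 48.1928, 0.322581 μs; sum = 153.25 μs.
Propagation delays (d/s per hop): 0.286667, 0.0202333, 0.25, 0.18, 0.0785 μs; sum = 0.8154 μs.
Processing at 4 router(s): 4 × 1.7 ms = 6800 μs.
End-to-end = 6950 μs.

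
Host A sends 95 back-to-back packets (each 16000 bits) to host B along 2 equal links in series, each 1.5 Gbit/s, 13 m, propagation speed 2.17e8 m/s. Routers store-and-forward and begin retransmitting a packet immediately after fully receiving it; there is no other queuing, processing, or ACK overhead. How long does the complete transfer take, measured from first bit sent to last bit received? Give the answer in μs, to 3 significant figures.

Per-hop transmission t_tx = L/R = 16000/1500000000 = 10.6667 μs.
Per-hop propagation t_prop = 13/217000000 = 0.0599078 μs.
Pipeline fill: first packet needs 2·t_tx to clear all hops; remaining 94 packets each add one t_tx.
Total = (2+95-1)·t_tx + 2·t_prop = 96·10.6667 + 2·0.0599078 = 1020 μs.

1020 μs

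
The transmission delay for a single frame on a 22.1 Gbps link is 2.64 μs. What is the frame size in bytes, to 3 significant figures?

7290 bytes

L = R × t_tx = 22100000000 b/s × 2.64e-06 s = 58344 bits.
In bytes: 58344 / 8 = 7290 bytes.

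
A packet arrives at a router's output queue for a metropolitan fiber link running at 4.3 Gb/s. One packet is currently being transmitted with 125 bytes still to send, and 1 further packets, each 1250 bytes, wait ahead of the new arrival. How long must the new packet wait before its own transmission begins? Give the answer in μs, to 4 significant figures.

2.558 μs

Each queued packet: L/R = 10000/4300000000 = 2.32558 μs.
1 queued → 2.32558 μs.
Plus remaining 1000 bits of current packet: 0.232558 μs.
Queuing delay = 2.558 μs.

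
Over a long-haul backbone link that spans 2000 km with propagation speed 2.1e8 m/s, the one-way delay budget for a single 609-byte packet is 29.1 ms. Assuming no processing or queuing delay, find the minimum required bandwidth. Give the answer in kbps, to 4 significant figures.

248.9 kbps

L = 4872 bits.
Propagation delay = 2000000 / 210000000 = 9.52381 ms.
Transmission budget = 29.1 − 9.52381 = 19.5762 ms.
R ≥ L / t_tx = 4872 bits / 0.0195762 s = 248.9 kbps.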